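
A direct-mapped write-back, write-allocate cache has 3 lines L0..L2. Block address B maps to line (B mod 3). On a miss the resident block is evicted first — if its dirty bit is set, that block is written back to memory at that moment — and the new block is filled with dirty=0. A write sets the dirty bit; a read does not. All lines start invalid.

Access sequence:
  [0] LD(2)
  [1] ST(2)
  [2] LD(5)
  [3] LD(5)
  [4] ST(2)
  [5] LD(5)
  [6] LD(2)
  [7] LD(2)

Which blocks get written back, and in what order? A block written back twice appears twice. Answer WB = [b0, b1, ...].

WB = [2, 2]

0: R B2 → L2 miss [-]
1: W B2 → L2 hit [D]
2: R B5 → L2 miss wb→B2 [-]
3: R B5 → L2 hit [-]
4: W B2 → L2 miss [D]
5: R B5 → L2 miss wb→B2 [-]
6: R B2 → L2 miss [-]
7: R B2 → L2 hit [-]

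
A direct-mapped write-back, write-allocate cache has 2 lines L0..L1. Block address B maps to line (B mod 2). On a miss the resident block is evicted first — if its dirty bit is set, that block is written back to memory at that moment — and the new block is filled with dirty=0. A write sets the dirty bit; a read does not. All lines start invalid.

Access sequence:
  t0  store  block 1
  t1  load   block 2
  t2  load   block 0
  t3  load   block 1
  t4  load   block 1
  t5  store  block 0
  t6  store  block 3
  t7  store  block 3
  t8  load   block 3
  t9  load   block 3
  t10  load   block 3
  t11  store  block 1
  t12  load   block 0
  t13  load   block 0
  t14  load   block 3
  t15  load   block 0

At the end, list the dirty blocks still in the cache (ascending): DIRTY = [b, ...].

DIRTY = [0]

  0 | W B1 → L1 miss [D]
  1 | R B2 → L0 miss [-]
  2 | R B0 → L0 miss [-]
  3 | R B1 → L1 hit [D]
  4 | R B1 → L1 hit [D]
  5 | W B0 → L0 hit [D]
  6 | W B3 → L1 miss wb→B1 [D]
  7 | W B3 → L1 hit [D]
  8 | R B3 → L1 hit [D]
  9 | R B3 → L1 hit [D]
  10 | R B3 → L1 hit [D]
  11 | W B1 → L1 miss wb→B3 [D]
  12 | R B0 → L0 hit [D]
  13 | R B0 → L0 hit [D]
  14 | R B3 → L1 miss wb→B1 [-]
  15 | R B0 → L0 hit [D]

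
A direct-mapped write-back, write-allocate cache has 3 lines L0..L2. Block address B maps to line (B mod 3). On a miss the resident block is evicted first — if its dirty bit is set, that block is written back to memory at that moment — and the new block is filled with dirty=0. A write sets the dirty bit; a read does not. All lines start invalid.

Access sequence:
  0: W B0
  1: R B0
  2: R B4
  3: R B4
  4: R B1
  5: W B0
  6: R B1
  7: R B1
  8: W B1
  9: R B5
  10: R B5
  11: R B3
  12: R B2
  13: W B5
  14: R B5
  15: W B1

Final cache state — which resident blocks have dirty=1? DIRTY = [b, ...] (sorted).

  0 | W B0 → L0 miss [D]
  1 | R B0 → L0 hit [D]
  2 | R B4 → L1 miss [-]
  3 | R B4 → L1 hit [-]
  4 | R B1 → L1 miss [-]
  5 | W B0 → L0 hit [D]
  6 | R B1 → L1 hit [-]
  7 | R B1 → L1 hit [-]
  8 | W B1 → L1 hit [D]
  9 | R B5 → L2 miss [-]
  10 | R B5 → L2 hit [-]
  11 | R B3 → L0 miss wb→B0 [-]
  12 | R B2 → L2 miss [-]
  13 | W B5 → L2 miss [D]
  14 | R B5 → L2 hit [D]
  15 | W B1 → L1 hit [D]

DIRTY = [1, 5]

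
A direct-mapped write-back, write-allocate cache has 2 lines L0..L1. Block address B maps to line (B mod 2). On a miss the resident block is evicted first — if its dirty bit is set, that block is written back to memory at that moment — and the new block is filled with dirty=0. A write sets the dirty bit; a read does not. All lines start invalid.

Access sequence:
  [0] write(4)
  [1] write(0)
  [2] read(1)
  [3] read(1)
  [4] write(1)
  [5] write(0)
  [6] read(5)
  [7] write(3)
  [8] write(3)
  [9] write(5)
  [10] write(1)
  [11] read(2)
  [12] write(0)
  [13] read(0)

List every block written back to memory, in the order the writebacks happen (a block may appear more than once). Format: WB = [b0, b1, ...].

WB = [4, 1, 3, 5, 0]

0: W B4 → L0 miss [D]
1: W B0 → L0 miss wb→B4 [D]
2: R B1 → L1 miss [-]
3: R B1 → L1 hit [-]
4: W B1 → L1 hit [D]
5: W B0 → L0 hit [D]
6: R B5 → L1 miss wb→B1 [-]
7: W B3 → L1 miss [D]
8: W B3 → L1 hit [D]
9: W B5 → L1 miss wb→B3 [D]
10: W B1 → L1 miss wb→B5 [D]
11: R B2 → L0 miss wb→B0 [-]
12: W B0 → L0 miss [D]
13: R B0 → L0 hit [D]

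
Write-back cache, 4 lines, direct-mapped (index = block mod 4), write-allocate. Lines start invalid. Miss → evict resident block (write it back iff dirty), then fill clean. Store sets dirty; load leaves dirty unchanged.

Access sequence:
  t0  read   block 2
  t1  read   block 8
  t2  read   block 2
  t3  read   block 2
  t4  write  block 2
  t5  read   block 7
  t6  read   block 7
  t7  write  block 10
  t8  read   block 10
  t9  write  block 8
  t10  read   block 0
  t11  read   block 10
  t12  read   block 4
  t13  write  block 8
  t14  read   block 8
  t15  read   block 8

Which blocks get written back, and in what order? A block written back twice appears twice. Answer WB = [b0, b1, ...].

WB = [2, 8]

0: R B2 → L2 miss [-]
1: R B8 → L0 miss [-]
2: R B2 → L2 hit [-]
3: R B2 → L2 hit [-]
4: W B2 → L2 hit [D]
5: R B7 → L3 miss [-]
6: R B7 → L3 hit [-]
7: W B10 → L2 miss wb→B2 [D]
8: R B10 → L2 hit [D]
9: W B8 → L0 hit [D]
10: R B0 → L0 miss wb→B8 [-]
11: R B10 → L2 hit [D]
12: R B4 → L0 miss [-]
13: W B8 → L0 miss [D]
14: R B8 → L0 hit [D]
15: R B8 → L0 hit [D]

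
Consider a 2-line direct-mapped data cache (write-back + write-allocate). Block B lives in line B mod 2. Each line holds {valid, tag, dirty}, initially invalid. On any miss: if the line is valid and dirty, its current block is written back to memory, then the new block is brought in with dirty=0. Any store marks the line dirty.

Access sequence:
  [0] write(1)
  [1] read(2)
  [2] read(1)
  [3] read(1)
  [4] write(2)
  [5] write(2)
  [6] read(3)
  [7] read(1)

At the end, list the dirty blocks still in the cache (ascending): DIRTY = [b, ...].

0: W B1 → L1 miss [D]
1: R B2 → L0 miss [-]
2: R B1 → L1 hit [D]
3: R B1 → L1 hit [D]
4: W B2 → L0 hit [D]
5: W B2 → L0 hit [D]
6: R B3 → L1 miss wb→B1 [-]
7: R B1 → L1 miss [-]

DIRTY = [2]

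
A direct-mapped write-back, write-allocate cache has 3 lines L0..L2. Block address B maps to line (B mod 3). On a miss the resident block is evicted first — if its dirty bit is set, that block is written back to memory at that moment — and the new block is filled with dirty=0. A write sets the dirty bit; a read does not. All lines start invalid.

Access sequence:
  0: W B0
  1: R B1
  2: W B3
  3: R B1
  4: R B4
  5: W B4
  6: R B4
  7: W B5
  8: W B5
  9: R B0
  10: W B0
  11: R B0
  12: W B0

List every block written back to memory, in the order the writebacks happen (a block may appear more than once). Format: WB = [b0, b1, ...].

WB = [0, 3]

0: W B0 -> L0 miss  d=D]
1: R B1 -> L1 miss  d=-]
2: W B3 -> L0 miss wb->B0  d=D]
3: R B1 -> L1 hit  d=-]
4: R B4 -> L1 miss  d=-]
5: W B4 -> L1 hit  d=D]
6: R B4 -> L1 hit  d=D]
7: W B5 -> L2 miss  d=D]
8: W B5 -> L2 hit  d=D]
9: R B0 -> L0 miss wb->B3  d=-]
10: W B0 -> L0 hit  d=D]
11: R B0 -> L0 hit  d=D]
12: W B0 -> L0 hit  d=D]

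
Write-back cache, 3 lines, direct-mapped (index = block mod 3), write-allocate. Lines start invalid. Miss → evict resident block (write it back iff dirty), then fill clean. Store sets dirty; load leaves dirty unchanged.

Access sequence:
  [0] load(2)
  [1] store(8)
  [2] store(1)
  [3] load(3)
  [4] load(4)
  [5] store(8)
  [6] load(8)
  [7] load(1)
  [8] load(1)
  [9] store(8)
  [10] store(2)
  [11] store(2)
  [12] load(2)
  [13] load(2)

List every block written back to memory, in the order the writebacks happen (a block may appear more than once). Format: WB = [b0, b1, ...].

0: R B2 → L2 miss [-]
1: W B8 → L2 miss [D]
2: W B1 → L1 miss [D]
3: R B3 → L0 miss [-]
4: R B4 → L1 miss wb→B1 [-]
5: W B8 → L2 hit [D]
6: R B8 → L2 hit [D]
7: R B1 → L1 miss [-]
8: R B1 → L1 hit [-]
9: W B8 → L2 hit [D]
10: W B2 → L2 miss wb→B8 [D]
11: W B2 → L2 hit [D]
12: R B2 → L2 hit [D]
13: R B2 → L2 hit [D]

WB = [1, 8]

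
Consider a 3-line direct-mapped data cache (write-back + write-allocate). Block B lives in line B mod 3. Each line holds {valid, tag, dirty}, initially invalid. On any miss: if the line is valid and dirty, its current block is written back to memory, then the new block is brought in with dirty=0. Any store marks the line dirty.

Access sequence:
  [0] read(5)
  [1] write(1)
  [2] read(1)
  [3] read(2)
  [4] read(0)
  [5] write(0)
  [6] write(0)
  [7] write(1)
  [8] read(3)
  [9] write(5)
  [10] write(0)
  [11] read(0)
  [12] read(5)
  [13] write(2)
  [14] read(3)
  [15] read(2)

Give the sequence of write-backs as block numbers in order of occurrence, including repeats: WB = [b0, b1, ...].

WB = [0, 5, 0]

0: R B5 -> L2 miss  d=-]
1: W B1 -> L1 miss  d=D]
2: R B1 -> L1 hit  d=D]
3: R B2 -> L2 miss  d=-]
4: R B0 -> L0 miss  d=-]
5: W B0 -> L0 hit  d=D]
6: W B0 -> L0 hit  d=D]
7: W B1 -> L1 hit  d=D]
8: R B3 -> L0 miss wb->B0  d=-]
9: W B5 -> L2 miss  d=D]
10: W B0 -> L0 miss  d=D]
11: R B0 -> L0 hit  d=D]
12: R B5 -> L2 hit  d=D]
13: W B2 -> L2 miss wb->B5  d=D]
14: R B3 -> L0 miss wb->B0  d=-]
15: R B2 -> L2 hit  d=D]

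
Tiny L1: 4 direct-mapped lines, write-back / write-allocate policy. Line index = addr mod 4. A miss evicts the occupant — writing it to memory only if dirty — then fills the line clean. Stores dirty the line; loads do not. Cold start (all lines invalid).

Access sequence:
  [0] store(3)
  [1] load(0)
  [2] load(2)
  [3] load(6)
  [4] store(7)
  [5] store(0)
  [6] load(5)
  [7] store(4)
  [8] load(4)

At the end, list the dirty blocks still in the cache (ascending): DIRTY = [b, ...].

DIRTY = [4, 7]

0: W B3 -> L3 miss  d=D]
1: R B0 -> L0 miss  d=-]
2: R B2 -> L2 miss  d=-]
3: R B6 -> L2 miss  d=-]
4: W B7 -> L3 miss wb->B3  d=D]
5: W B0 -> L0 hit  d=D]
6: R B5 -> L1 miss  d=-]
7: W B4 -> L0 miss wb->B0  d=D]
8: R B4 -> L0 hit  d=D]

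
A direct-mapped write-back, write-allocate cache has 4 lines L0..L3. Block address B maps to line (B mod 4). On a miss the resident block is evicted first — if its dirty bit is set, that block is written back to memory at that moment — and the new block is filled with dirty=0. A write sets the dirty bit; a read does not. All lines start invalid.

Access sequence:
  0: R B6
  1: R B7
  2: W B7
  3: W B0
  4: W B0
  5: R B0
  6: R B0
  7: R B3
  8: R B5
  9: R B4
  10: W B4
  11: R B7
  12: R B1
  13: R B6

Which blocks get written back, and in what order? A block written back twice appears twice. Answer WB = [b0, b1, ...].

  0 | R B6 → L2 miss [-]
  1 | R B7 → L3 miss [-]
  2 | W B7 → L3 hit [D]
  3 | W B0 → L0 miss [D]
  4 | W B0 → L0 hit [D]
  5 | R B0 → L0 hit [D]
  6 | R B0 → L0 hit [D]
  7 | R B3 → L3 miss wb→B7 [-]
  8 | R B5 → L1 miss [-]
  9 | R B4 → L0 miss wb→B0 [-]
  10 | W B4 → L0 hit [D]
  11 | R B7 → L3 miss [-]
  12 | R B1 → L1 miss [-]
  13 | R B6 → L2 hit [-]

WB = [7, 0]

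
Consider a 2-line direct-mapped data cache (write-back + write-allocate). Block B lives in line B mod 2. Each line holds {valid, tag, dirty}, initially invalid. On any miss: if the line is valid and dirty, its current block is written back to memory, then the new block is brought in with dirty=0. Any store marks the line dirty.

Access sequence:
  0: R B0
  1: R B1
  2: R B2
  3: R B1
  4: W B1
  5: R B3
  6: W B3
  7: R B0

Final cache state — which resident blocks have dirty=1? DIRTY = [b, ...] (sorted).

  0 | R B0 → L0 miss [-]
  1 | R B1 → L1 miss [-]
  2 | R B2 → L0 miss [-]
  3 | R B1 → L1 hit [-]
  4 | W B1 → L1 hit [D]
  5 | R B3 → L1 miss wb→B1 [-]
  6 | W B3 → L1 hit [D]
  7 | R B0 → L0 miss [-]

DIRTY = [3]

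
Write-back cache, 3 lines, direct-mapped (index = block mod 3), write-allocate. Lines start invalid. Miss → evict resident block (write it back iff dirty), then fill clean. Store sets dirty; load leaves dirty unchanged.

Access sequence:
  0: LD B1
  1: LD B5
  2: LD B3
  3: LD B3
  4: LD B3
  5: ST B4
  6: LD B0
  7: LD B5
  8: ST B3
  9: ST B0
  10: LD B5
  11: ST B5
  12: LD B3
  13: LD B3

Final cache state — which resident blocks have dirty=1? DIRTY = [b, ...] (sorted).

0: R B1 -> L1 miss  d=-]
1: R B5 -> L2 miss  d=-]
2: R B3 -> L0 miss  d=-]
3: R B3 -> L0 hit  d=-]
4: R B3 -> L0 hit  d=-]
5: W B4 -> L1 miss  d=D]
6: R B0 -> L0 miss  d=-]
7: R B5 -> L2 hit  d=-]
8: W B3 -> L0 miss  d=D]
9: W B0 -> L0 miss wb->B3  d=D]
10: R B5 -> L2 hit  d=-]
11: W B5 -> L2 hit  d=D]
12: R B3 -> L0 miss wb->B0  d=-]
13: R B3 -> L0 hit  d=-]

DIRTY = [4, 5]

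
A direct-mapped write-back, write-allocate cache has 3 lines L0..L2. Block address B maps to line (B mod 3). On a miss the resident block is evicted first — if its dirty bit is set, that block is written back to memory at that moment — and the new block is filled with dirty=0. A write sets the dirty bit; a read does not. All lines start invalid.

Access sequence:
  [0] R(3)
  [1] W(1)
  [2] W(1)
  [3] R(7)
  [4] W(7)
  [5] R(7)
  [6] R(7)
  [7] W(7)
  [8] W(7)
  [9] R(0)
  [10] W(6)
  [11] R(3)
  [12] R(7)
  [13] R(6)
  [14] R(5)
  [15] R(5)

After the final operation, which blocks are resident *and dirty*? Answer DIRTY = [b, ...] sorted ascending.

DIRTY = [7]

  0 | R B3 → L0 miss [-]
  1 | W B1 → L1 miss [D]
  2 | W B1 → L1 hit [D]
  3 | R B7 → L1 miss wb→B1 [-]
  4 | W B7 → L1 hit [D]
  5 | R B7 → L1 hit [D]
  6 | R B7 → L1 hit [D]
  7 | W B7 → L1 hit [D]
  8 | W B7 → L1 hit [D]
  9 | R B0 → L0 miss [-]
  10 | W B6 → L0 miss [D]
  11 | R B3 → L0 miss wb→B6 [-]
  12 | R B7 → L1 hit [D]
  13 | R B6 → L0 miss [-]
  14 | R B5 → L2 miss [-]
  15 | R B5 → L2 hit [-]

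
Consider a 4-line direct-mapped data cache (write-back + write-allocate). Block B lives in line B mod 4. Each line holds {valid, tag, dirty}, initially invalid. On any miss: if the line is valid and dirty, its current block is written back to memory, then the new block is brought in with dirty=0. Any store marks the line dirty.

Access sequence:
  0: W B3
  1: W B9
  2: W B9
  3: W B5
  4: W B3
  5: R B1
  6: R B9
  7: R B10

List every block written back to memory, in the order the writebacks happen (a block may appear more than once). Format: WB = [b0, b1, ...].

WB = [9, 5]

0: W B3 → L3 miss [D]
1: W B9 → L1 miss [D]
2: W B9 → L1 hit [D]
3: W B5 → L1 miss wb→B9 [D]
4: W B3 → L3 hit [D]
5: R B1 → L1 miss wb→B5 [-]
6: R B9 → L1 miss [-]
7: R B10 → L2 miss [-]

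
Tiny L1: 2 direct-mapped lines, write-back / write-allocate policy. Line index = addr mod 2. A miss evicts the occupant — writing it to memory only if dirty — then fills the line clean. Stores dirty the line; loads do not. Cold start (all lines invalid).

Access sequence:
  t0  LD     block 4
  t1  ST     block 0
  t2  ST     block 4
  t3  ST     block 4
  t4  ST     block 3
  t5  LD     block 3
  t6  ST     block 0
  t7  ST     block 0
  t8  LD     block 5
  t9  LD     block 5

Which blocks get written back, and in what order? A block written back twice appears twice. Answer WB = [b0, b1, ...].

0: R B4 → L0 miss [-]
1: W B0 → L0 miss [D]
2: W B4 → L0 miss wb→B0 [D]
3: W B4 → L0 hit [D]
4: W B3 → L1 miss [D]
5: R B3 → L1 hit [D]
6: W B0 → L0 miss wb→B4 [D]
7: W B0 → L0 hit [D]
8: R B5 → L1 miss wb→B3 [-]
9: R B5 → L1 hit [-]

WB = [0, 4, 3]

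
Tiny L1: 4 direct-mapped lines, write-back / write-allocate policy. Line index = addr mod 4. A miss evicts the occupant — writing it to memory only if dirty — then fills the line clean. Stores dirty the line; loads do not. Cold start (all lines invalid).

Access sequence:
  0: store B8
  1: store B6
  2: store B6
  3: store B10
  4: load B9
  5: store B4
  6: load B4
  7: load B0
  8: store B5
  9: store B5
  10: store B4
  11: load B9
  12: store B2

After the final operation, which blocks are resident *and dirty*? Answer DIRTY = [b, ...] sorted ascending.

DIRTY = [2, 4]

0: W B8 -> L0 miss  d=D]
1: W B6 -> L2 miss  d=D]
2: W B6 -> L2 hit  d=D]
3: W B10 -> L2 miss wb->B6  d=D]
4: R B9 -> L1 miss  d=-]
5: W B4 -> L0 miss wb->B8  d=D]
6: R B4 -> L0 hit  d=D]
7: R B0 -> L0 miss wb->B4  d=-]
8: W B5 -> L1 miss  d=D]
9: W B5 -> L1 hit  d=D]
10: W B4 -> L0 miss  d=D]
11: R B9 -> L1 miss wb->B5  d=-]
12: W B2 -> L2 miss wb->B10  d=D]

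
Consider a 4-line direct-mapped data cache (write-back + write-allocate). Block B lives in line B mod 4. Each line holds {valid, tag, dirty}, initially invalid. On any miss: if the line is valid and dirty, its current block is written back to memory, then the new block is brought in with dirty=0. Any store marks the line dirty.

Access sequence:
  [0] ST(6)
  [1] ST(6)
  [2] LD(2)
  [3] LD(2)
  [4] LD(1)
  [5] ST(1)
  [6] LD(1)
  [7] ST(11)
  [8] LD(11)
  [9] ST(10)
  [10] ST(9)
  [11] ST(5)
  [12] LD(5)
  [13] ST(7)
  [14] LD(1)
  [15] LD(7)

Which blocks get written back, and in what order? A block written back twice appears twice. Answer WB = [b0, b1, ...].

  0 | W B6 → L2 miss [D]
  1 | W B6 → L2 hit [D]
  2 | R B2 → L2 miss wb→B6 [-]
  3 | R B2 → L2 hit [-]
  4 | R B1 → L1 miss [-]
  5 | W B1 → L1 hit [D]
  6 | R B1 → L1 hit [D]
  7 | W B11 → L3 miss [D]
  8 | R B11 → L3 hit [D]
  9 | W B10 → L2 miss [D]
  10 | W B9 → L1 miss wb→B1 [D]
  11 | W B5 → L1 miss wb→B9 [D]
  12 | R B5 → L1 hit [D]
  13 | W B7 → L3 miss wb→B11 [D]
  14 | R B1 → L1 miss wb→B5 [-]
  15 | R B7 → L3 hit [D]

WB = [6, 1, 9, 11, 5]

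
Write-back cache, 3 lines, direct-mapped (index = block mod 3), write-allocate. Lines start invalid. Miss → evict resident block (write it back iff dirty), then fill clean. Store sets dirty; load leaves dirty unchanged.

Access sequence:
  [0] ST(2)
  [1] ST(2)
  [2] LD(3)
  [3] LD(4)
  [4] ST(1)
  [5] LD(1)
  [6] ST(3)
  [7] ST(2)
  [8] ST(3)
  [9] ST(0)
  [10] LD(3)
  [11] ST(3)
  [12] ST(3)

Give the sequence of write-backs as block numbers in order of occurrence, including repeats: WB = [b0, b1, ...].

WB = [3, 0]

  0 | W B2 → L2 miss [D]
  1 | W B2 → L2 hit [D]
  2 | R B3 → L0 miss [-]
  3 | R B4 → L1 miss [-]
  4 | W B1 → L1 miss [D]
  5 | R B1 → L1 hit [D]
  6 | W B3 → L0 hit [D]
  7 | W B2 → L2 hit [D]
  8 | W B3 → L0 hit [D]
  9 | W B0 → L0 miss wb→B3 [D]
  10 | R B3 → L0 miss wb→B0 [-]
  11 | W B3 → L0 hit [D]
  12 | W B3 → L0 hit [D]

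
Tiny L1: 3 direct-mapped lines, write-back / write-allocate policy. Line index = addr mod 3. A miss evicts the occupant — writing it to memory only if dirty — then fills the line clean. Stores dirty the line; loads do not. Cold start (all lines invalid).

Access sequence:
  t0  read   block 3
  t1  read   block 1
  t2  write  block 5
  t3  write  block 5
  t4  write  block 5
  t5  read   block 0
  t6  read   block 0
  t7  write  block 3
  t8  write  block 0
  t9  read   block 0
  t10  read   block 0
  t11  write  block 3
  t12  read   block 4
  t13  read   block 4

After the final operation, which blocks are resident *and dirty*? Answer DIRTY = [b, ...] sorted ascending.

DIRTY = [3, 5]

0: R B3 → L0 miss [-]
1: R B1 → L1 miss [-]
2: W B5 → L2 miss [D]
3: W B5 → L2 hit [D]
4: W B5 → L2 hit [D]
5: R B0 → L0 miss [-]
6: R B0 → L0 hit [-]
7: W B3 → L0 miss [D]
8: W B0 → L0 miss wb→B3 [D]
9: R B0 → L0 hit [D]
10: R B0 → L0 hit [D]
11: W B3 → L0 miss wb→B0 [D]
12: R B4 → L1 miss [-]
13: R B4 → L1 hit [-]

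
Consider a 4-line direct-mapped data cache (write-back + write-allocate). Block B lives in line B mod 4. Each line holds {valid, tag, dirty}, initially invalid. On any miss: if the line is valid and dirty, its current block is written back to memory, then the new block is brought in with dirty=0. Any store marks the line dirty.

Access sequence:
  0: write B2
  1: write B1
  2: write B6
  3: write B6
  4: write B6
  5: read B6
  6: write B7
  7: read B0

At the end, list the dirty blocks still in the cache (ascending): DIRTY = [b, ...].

0: W B2 -> L2 miss  d=D]
1: W B1 -> L1 miss  d=D]
2: W B6 -> L2 miss wb->B2  d=D]
3: W B6 -> L2 hit  d=D]
4: W B6 -> L2 hit  d=D]
5: R B6 -> L2 hit  d=D]
6: W B7 -> L3 miss  d=D]
7: R B0 -> L0 miss  d=-]

DIRTY = [1, 6, 7]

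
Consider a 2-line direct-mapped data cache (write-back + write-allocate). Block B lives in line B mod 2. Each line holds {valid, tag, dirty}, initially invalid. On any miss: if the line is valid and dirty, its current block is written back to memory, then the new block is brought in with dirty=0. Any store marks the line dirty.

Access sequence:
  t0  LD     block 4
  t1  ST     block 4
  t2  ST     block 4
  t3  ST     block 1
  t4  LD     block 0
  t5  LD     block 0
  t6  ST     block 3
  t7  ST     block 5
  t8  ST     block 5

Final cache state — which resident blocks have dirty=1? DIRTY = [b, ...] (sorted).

0: R B4 -> L0 miss  d=-]
1: W B4 -> L0 hit  d=D]
2: W B4 -> L0 hit  d=D]
3: W B1 -> L1 miss  d=D]
4: R B0 -> L0 miss wb->B4  d=-]
5: R B0 -> L0 hit  d=-]
6: W B3 -> L1 miss wb->B1  d=D]
7: W B5 -> L1 miss wb->B3  d=D]
8: W B5 -> L1 hit  d=D]

DIRTY = [5]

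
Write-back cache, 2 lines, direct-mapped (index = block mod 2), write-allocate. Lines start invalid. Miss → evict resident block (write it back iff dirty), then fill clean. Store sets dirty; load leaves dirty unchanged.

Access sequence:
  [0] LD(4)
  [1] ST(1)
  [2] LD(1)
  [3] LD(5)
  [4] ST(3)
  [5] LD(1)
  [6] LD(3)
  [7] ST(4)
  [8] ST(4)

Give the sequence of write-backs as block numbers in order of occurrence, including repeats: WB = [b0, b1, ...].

WB = [1, 3]

  0 | R B4 → L0 miss [-]
  1 | W B1 → L1 miss [D]
  2 | R B1 → L1 hit [D]
  3 | R B5 → L1 miss wb→B1 [-]
  4 | W B3 → L1 miss [D]
  5 | R B1 → L1 miss wb→B3 [-]
  6 | R B3 → L1 miss [-]
  7 | W B4 → L0 hit [D]
  8 | W B4 → L0 hit [D]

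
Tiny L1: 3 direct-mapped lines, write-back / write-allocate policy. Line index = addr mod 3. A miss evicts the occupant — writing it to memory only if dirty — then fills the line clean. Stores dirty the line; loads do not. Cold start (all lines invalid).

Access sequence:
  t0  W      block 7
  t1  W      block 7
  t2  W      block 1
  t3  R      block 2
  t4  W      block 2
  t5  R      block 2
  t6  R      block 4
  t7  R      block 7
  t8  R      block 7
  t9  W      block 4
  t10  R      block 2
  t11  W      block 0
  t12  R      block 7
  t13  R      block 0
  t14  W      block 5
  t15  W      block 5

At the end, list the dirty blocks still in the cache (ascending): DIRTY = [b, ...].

DIRTY = [0, 5]

0: W B7 -> L1 miss  d=D]
1: W B7 -> L1 hit  d=D]
2: W B1 -> L1 miss wb->B7  d=D]
3: R B2 -> L2 miss  d=-]
4: W B2 -> L2 hit  d=D]
5: R B2 -> L2 hit  d=D]
6: R B4 -> L1 miss wb->B1  d=-]
7: R B7 -> L1 miss  d=-]
8: R B7 -> L1 hit  d=-]
9: W B4 -> L1 miss  d=D]
10: R B2 -> L2 hit  d=D]
11: W B0 -> L0 miss  d=D]
12: R B7 -> L1 miss wb->B4  d=-]
13: R B0 -> L0 hit  d=D]
14: W B5 -> L2 miss wb->B2  d=D]
15: W B5 -> L2 hit  d=D]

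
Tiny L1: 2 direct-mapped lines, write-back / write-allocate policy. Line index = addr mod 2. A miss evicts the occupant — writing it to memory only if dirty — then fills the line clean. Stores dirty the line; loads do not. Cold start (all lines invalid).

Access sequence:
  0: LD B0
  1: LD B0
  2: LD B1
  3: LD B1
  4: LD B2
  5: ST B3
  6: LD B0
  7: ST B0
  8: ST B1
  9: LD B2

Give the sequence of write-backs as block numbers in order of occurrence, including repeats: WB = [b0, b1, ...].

0: R B0 → L0 miss [-]
1: R B0 → L0 hit [-]
2: R B1 → L1 miss [-]
3: R B1 → L1 hit [-]
4: R B2 → L0 miss [-]
5: W B3 → L1 miss [D]
6: R B0 → L0 miss [-]
7: W B0 → L0 hit [D]
8: W B1 → L1 miss wb→B3 [D]
9: R B2 → L0 miss wb→B0 [-]

WB = [3, 0]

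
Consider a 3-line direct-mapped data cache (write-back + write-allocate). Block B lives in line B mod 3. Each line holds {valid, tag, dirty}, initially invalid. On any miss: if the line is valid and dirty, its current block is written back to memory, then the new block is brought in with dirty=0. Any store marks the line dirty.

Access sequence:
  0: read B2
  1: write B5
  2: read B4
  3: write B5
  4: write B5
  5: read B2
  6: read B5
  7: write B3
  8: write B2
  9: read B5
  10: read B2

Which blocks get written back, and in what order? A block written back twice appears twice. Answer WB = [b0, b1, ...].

0: R B2 → L2 miss [-]
1: W B5 → L2 miss [D]
2: R B4 → L1 miss [-]
3: W B5 → L2 hit [D]
4: W B5 → L2 hit [D]
5: R B2 → L2 miss wb→B5 [-]
6: R B5 → L2 miss [-]
7: W B3 → L0 miss [D]
8: W B2 → L2 miss [D]
9: R B5 → L2 miss wb→B2 [-]
10: R B2 → L2 miss [-]

WB = [5, 2]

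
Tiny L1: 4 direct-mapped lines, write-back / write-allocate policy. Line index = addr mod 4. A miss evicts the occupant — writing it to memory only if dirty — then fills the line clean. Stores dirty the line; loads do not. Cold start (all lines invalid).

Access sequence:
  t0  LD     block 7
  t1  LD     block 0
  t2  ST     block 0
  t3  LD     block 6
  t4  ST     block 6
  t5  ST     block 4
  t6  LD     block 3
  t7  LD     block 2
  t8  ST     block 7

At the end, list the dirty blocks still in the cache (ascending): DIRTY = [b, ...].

DIRTY = [4, 7]

0: R B7 -> L3 miss  d=-]
1: R B0 -> L0 miss  d=-]
2: W B0 -> L0 hit  d=D]
3: R B6 -> L2 miss  d=-]
4: W B6 -> L2 hit  d=D]
5: W B4 -> L0 miss wb->B0  d=D]
6: R B3 -> L3 miss  d=-]
7: R B2 -> L2 miss wb->B6  d=-]
8: W B7 -> L3 miss  d=D]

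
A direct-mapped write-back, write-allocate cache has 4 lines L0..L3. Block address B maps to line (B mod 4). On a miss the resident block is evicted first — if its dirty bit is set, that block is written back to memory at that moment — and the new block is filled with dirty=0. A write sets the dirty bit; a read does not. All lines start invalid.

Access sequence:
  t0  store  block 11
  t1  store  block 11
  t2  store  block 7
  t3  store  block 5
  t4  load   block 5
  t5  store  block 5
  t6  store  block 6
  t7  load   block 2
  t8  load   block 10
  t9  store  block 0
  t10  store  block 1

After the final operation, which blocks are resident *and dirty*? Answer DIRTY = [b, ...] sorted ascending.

0: W B11 -> L3 miss  d=D]
1: W B11 -> L3 hit  d=D]
2: W B7 -> L3 miss wb->B11  d=D]
3: W B5 -> L1 miss  d=D]
4: R B5 -> L1 hit  d=D]
5: W B5 -> L1 hit  d=D]
6: W B6 -> L2 miss  d=D]
7: R B2 -> L2 miss wb->B6  d=-]
8: R B10 -> L2 miss  d=-]
9: W B0 -> L0 miss  d=D]
10: W B1 -> L1 miss wb->B5  d=D]

DIRTY = [0, 1, 7]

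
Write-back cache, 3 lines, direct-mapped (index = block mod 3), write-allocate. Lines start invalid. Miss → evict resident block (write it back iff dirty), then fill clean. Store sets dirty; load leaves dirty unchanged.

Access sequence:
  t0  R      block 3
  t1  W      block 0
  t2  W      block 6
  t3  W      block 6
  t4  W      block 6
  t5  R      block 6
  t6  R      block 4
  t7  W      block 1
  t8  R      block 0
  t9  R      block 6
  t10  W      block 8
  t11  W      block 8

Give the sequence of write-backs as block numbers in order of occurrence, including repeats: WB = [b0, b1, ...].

  0 | R B3 → L0 miss [-]
  1 | W B0 → L0 miss [D]
  2 | W B6 → L0 miss wb→B0 [D]
  3 | W B6 → L0 hit [D]
  4 | W B6 → L0 hit [D]
  5 | R B6 → L0 hit [D]
  6 | R B4 → L1 miss [-]
  7 | W B1 → L1 miss [D]
  8 | R B0 → L0 miss wb→B6 [-]
  9 | R B6 → L0 miss [-]
  10 | W B8 → L2 miss [D]
  11 | W B8 → L2 hit [D]

WB = [0, 6]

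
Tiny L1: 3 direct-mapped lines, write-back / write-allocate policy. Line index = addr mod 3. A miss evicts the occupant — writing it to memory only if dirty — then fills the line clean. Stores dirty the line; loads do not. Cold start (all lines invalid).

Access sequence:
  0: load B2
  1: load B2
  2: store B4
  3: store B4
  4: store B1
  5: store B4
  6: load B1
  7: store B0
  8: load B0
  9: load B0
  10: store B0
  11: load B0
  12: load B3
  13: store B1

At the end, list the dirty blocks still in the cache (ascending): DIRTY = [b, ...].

0: R B2 -> L2 miss  d=-]
1: R B2 -> L2 hit  d=-]
2: W B4 -> L1 miss  d=D]
3: W B4 -> L1 hit  d=D]
4: W B1 -> L1 miss wb->B4  d=D]
5: W B4 -> L1 miss wb->B1  d=D]
6: R B1 -> L1 miss wb->B4  d=-]
7: W B0 -> L0 miss  d=D]
8: R B0 -> L0 hit  d=D]
9: R B0 -> L0 hit  d=D]
10: W B0 -> L0 hit  d=D]
11: R B0 -> L0 hit  d=D]
12: R B3 -> L0 miss wb->B0  d=-]
13: W B1 -> L1 hit  d=D]

DIRTY = [1]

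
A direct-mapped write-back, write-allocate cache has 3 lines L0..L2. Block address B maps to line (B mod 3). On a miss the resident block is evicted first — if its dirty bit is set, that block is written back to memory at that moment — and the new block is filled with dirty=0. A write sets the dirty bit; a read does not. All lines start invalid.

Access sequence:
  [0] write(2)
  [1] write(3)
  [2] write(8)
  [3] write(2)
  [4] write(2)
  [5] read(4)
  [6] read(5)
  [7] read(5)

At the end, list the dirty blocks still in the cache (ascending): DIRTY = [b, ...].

DIRTY = [3]

0: W B2 → L2 miss [D]
1: W B3 → L0 miss [D]
2: W B8 → L2 miss wb→B2 [D]
3: W B2 → L2 miss wb→B8 [D]
4: W B2 → L2 hit [D]
5: R B4 → L1 miss [-]
6: R B5 → L2 miss wb→B2 [-]
7: R B5 → L2 hit [-]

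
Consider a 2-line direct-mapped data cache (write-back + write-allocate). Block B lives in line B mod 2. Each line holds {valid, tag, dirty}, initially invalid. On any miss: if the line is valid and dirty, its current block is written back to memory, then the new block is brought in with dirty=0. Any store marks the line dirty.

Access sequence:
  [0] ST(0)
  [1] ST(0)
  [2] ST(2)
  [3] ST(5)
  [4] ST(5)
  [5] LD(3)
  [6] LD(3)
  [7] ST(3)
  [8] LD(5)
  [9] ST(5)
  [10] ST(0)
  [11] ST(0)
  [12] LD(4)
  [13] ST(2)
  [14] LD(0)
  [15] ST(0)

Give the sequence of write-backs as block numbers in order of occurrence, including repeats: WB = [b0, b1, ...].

0: W B0 → L0 miss [D]
1: W B0 → L0 hit [D]
2: W B2 → L0 miss wb→B0 [D]
3: W B5 → L1 miss [D]
4: W B5 → L1 hit [D]
5: R B3 → L1 miss wb→B5 [-]
6: R B3 → L1 hit [-]
7: W B3 → L1 hit [D]
8: R B5 → L1 miss wb→B3 [-]
9: W B5 → L1 hit [D]
10: W B0 → L0 miss wb→B2 [D]
11: W B0 → L0 hit [D]
12: R B4 → L0 miss wb→B0 [-]
13: W B2 → L0 miss [D]
14: R B0 → L0 miss wb→B2 [-]
15: W B0 → L0 hit [D]

WB = [0, 5, 3, 2, 0, 2]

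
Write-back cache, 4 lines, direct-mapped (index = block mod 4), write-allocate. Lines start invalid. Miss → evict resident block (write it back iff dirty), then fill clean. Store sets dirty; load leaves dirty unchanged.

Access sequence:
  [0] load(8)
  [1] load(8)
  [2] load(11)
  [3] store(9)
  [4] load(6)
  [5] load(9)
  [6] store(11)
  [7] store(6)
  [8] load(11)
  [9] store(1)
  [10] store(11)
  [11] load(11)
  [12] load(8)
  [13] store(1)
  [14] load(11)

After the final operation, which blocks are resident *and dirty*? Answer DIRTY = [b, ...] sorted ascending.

0: R B8 -> L0 miss  d=-]
1: R B8 -> L0 hit  d=-]
2: R B11 -> L3 miss  d=-]
3: W B9 -> L1 miss  d=D]
4: R B6 -> L2 miss  d=-]
5: R B9 -> L1 hit  d=D]
6: W B11 -> L3 hit  d=D]
7: W B6 -> L2 hit  d=D]
8: R B11 -> L3 hit  d=D]
9: W B1 -> L1 miss wb->B9  d=D]
10: W B11 -> L3 hit  d=D]
11: R B11 -> L3 hit  d=D]
12: R B8 -> L0 hit  d=-]
13: W B1 -> L1 hit  d=D]
14: R B11 -> L3 hit  d=D]

DIRTY = [1, 6, 11]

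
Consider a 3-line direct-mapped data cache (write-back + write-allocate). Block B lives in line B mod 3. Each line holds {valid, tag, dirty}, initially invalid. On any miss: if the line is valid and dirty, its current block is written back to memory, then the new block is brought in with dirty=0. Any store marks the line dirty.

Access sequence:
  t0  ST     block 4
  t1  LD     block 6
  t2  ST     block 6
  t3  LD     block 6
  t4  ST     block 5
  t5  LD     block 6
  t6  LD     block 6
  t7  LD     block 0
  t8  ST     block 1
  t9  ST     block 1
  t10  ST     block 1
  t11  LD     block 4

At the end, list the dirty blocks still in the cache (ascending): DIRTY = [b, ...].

0: W B4 → L1 miss [D]
1: R B6 → L0 miss [-]
2: W B6 → L0 hit [D]
3: R B6 → L0 hit [D]
4: W B5 → L2 miss [D]
5: R B6 → L0 hit [D]
6: R B6 → L0 hit [D]
7: R B0 → L0 miss wb→B6 [-]
8: W B1 → L1 miss wb→B4 [D]
9: W B1 → L1 hit [D]
10: W B1 → L1 hit [D]
11: R B4 → L1 miss wb→B1 [-]

DIRTY = [5]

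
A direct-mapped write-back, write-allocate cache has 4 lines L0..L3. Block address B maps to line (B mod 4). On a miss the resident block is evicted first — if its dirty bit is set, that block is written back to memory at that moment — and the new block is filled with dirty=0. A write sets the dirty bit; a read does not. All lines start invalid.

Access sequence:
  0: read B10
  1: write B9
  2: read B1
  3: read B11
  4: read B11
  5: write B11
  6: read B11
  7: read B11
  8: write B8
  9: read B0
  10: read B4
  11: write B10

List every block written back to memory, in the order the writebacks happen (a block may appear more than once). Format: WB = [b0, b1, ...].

WB = [9, 8]

0: R B10 → L2 miss [-]
1: W B9 → L1 miss [D]
2: R B1 → L1 miss wb→B9 [-]
3: R B11 → L3 miss [-]
4: R B11 → L3 hit [-]
5: W B11 → L3 hit [D]
6: R B11 → L3 hit [D]
7: R B11 → L3 hit [D]
8: W B8 → L0 miss [D]
9: R B0 → L0 miss wb→B8 [-]
10: R B4 → L0 miss [-]
11: W B10 → L2 hit [D]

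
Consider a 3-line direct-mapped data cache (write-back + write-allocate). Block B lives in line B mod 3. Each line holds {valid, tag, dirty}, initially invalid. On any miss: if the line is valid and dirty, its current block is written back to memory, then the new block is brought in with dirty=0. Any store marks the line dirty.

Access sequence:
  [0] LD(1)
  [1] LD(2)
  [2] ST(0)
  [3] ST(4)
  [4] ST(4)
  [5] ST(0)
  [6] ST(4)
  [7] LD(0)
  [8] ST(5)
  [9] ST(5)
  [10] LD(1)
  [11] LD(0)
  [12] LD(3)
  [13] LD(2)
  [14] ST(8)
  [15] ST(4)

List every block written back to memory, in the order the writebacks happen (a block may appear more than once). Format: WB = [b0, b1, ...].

WB = [4, 0, 5]

0: R B1 -> L1 miss  d=-]
1: R B2 -> L2 miss  d=-]
2: W B0 -> L0 miss  d=D]
3: W B4 -> L1 miss  d=D]
4: W B4 -> L1 hit  d=D]
5: W B0 -> L0 hit  d=D]
6: W B4 -> L1 hit  d=D]
7: R B0 -> L0 hit  d=D]
8: W B5 -> L2 miss  d=D]
9: W B5 -> L2 hit  d=D]
10: R B1 -> L1 miss wb->B4  d=-]
11: R B0 -> L0 hit  d=D]
12: R B3 -> L0 miss wb->B0  d=-]
13: R B2 -> L2 miss wb->B5  d=-]
14: W B8 -> L2 miss  d=D]
15: W B4 -> L1 miss  d=D]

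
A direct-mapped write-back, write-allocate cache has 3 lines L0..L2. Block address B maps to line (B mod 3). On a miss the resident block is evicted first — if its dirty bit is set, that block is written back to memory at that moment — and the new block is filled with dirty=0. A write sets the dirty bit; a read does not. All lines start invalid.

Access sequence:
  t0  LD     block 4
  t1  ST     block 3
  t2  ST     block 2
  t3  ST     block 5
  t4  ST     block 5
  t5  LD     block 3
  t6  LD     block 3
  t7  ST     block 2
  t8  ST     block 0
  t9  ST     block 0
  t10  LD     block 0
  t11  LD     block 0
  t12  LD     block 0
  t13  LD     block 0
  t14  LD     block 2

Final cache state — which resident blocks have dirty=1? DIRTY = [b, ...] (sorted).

DIRTY = [0, 2]

0: R B4 → L1 miss [-]
1: W B3 → L0 miss [D]
2: W B2 → L2 miss [D]
3: W B5 → L2 miss wb→B2 [D]
4: W B5 → L2 hit [D]
5: R B3 → L0 hit [D]
6: R B3 → L0 hit [D]
7: W B2 → L2 miss wb→B5 [D]
8: W B0 → L0 miss wb→B3 [D]
9: W B0 → L0 hit [D]
10: R B0 → L0 hit [D]
11: R B0 → L0 hit [D]
12: R B0 → L0 hit [D]
13: R B0 → L0 hit [D]
14: R B2 → L2 hit [D]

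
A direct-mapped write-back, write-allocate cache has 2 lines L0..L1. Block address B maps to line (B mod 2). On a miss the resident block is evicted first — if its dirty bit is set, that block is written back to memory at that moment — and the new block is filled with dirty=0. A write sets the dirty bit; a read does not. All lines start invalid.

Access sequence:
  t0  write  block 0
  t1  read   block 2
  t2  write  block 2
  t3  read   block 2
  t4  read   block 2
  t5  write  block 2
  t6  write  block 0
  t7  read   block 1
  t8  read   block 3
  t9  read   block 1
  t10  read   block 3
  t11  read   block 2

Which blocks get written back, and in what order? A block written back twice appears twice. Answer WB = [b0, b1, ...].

0: W B0 → L0 miss [D]
1: R B2 → L0 miss wb→B0 [-]
2: W B2 → L0 hit [D]
3: R B2 → L0 hit [D]
4: R B2 → L0 hit [D]
5: W B2 → L0 hit [D]
6: W B0 → L0 miss wb→B2 [D]
7: R B1 → L1 miss [-]
8: R B3 → L1 miss [-]
9: R B1 → L1 miss [-]
10: R B3 → L1 miss [-]
11: R B2 → L0 miss wb→B0 [-]

WB = [0, 2, 0]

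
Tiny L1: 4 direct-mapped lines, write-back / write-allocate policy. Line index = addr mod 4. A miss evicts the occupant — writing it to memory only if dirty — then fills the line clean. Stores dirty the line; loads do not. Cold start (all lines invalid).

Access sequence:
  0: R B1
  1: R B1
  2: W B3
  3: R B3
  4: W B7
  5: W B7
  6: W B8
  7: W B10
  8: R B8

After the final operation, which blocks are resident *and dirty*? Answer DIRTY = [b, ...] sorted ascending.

DIRTY = [7, 8, 10]

  0 | R B1 → L1 miss [-]
  1 | R B1 → L1 hit [-]
  2 | W B3 → L3 miss [D]
  3 | R B3 → L3 hit [D]
  4 | W B7 → L3 miss wb→B3 [D]
  5 | W B7 → L3 hit [D]
  6 | W B8 → L0 miss [D]
  7 | W B10 → L2 miss [D]
  8 | R B8 → L0 hit [D]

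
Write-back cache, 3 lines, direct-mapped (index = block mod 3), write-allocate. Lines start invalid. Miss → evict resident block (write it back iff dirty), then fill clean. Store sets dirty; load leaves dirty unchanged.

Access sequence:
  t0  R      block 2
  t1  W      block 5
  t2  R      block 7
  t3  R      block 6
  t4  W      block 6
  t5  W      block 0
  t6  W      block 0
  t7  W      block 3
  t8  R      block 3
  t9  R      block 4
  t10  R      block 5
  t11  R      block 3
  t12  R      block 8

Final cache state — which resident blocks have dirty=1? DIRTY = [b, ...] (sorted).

  0 | R B2 → L2 miss [-]
  1 | W B5 → L2 miss [D]
  2 | R B7 → L1 miss [-]
  3 | R B6 → L0 miss [-]
  4 | W B6 → L0 hit [D]
  5 | W B0 → L0 miss wb→B6 [D]
  6 | W B0 → L0 hit [D]
  7 | W B3 → L0 miss wb→B0 [D]
  8 | R B3 → L0 hit [D]
  9 | R B4 → L1 miss [-]
  10 | R B5 → L2 hit [D]
  11 | R B3 → L0 hit [D]
  12 | R B8 → L2 miss wb→B5 [-]

DIRTY = [3]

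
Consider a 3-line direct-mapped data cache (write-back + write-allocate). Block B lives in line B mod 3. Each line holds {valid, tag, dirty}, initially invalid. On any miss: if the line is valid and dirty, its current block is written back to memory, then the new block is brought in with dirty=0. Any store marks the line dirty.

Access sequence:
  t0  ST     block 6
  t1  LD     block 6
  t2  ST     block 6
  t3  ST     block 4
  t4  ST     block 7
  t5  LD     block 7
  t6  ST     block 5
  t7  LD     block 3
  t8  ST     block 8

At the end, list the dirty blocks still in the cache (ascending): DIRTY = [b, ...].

DIRTY = [7, 8]

0: W B6 → L0 miss [D]
1: R B6 → L0 hit [D]
2: W B6 → L0 hit [D]
3: W B4 → L1 miss [D]
4: W B7 → L1 miss wb→B4 [D]
5: R B7 → L1 hit [D]
6: W B5 → L2 miss [D]
7: R B3 → L0 miss wb→B6 [-]
8: W B8 → L2 miss wb→B5 [D]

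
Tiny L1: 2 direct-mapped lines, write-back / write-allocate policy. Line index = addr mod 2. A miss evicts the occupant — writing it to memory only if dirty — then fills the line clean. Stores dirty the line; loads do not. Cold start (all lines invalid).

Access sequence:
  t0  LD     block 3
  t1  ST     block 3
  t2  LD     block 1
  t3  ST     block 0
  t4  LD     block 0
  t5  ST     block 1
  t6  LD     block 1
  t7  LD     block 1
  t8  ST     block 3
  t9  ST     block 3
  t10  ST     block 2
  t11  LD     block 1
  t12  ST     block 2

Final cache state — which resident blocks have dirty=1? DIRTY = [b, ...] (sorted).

0: R B3 -> L1 miss  d=-]
1: W B3 -> L1 hit  d=D]
2: R B1 -> L1 miss wb->B3  d=-]
3: W B0 -> L0 miss  d=D]
4: R B0 -> L0 hit  d=D]
5: W B1 -> L1 hit  d=D]
6: R B1 -> L1 hit  d=D]
7: R B1 -> L1 hit  d=D]
8: W B3 -> L1 miss wb->B1  d=D]
9: W B3 -> L1 hit  d=D]
10: W B2 -> L0 miss wb->B0  d=D]
11: R B1 -> L1 miss wb->B3  d=-]
12: W B2 -> L0 hit  d=D]

DIRTY = [2]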